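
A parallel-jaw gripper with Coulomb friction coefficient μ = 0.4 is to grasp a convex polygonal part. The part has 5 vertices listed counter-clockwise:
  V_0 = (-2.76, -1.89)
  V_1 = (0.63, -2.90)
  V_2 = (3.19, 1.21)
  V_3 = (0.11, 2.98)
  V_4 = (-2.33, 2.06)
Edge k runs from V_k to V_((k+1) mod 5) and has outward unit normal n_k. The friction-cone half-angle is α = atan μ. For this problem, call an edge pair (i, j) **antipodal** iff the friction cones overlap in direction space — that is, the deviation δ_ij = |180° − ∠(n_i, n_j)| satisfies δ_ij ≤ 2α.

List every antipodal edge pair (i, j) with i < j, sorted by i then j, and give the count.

α = atan 0.4 = 21.80°;  2α = 43.60°
n_0 = (-0.2855, -0.9584)
n_1 = (+0.8488, -0.5287)
n_2 = (+0.4983, +0.8670)
n_3 = (-0.3528, +0.9357)
n_4 = (-0.9941, +0.1082)
  (0,1): δ = 105.33°  ·
  (0,2): δ = 13.29°  ✓
  (0,3): δ = 37.25°  ✓
  (0,4): δ = 100.38°  ·
  (1,2): δ = 87.97°  ·
  (1,3): δ = 37.42°  ✓
  (1,4): δ = 25.70°  ✓
  (2,3): δ = 129.46°  ·
  (2,4): δ = 66.33°  ·
  (3,4): δ = 116.87°  ·
antipodal pairs: 4

count = 4; pairs: (0,2), (0,3), (1,3), (1,4)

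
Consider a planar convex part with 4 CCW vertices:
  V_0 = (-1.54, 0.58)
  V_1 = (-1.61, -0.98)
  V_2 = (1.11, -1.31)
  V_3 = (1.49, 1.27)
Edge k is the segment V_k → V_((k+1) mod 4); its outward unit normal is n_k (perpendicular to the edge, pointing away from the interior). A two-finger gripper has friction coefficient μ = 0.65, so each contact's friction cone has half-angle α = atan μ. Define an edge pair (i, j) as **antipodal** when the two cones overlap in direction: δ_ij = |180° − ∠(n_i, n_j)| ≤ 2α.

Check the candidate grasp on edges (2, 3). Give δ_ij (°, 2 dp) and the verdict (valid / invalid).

δ = 68.79°, invalid

α = atan 0.65 = 33.02°;  2α = 66.05°
edge 2: e_2 = (+0.38, +2.58);  n_2 = (+0.9893, -0.1457)
edge 3: e_3 = (-3.03, -0.69);  n_3 = (-0.2220, +0.9750)
∠(n_2, n_3) = 111.21°
δ = |180° − 111.21°| = 68.79°
68.79° > 2α = 66.05°  →  invalid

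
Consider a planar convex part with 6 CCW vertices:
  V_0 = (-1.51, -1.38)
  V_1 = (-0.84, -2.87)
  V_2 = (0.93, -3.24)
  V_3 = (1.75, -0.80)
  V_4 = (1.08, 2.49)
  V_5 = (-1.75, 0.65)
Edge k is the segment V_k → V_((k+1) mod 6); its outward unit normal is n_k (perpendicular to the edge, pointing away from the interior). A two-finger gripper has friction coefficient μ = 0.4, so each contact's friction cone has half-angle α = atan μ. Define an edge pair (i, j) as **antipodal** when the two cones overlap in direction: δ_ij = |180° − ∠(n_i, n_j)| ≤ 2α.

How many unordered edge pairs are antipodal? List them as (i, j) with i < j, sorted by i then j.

α = atan 0.4 = 21.80°;  2α = 43.60°
n_0 = (-0.9120, -0.4101)
n_1 = (-0.2046, -0.9788)
n_2 = (+0.9479, -0.3186)
n_3 = (+0.9799, +0.1996)
n_4 = (-0.5451, +0.8384)
n_5 = (-0.9931, -0.1174)
  (0,1): δ = 126.02°  ·
  (0,2): δ = 42.79°  ✓
  (0,3): δ = 12.70°  ✓
  (0,4): δ = 98.82°  ·
  (0,5): δ = 162.53°  ·
  (1,2): δ = 96.77°  ·
  (1,3): δ = 66.68°  ·
  (1,4): δ = 44.84°  ·
  (1,5): δ = 108.55°  ·
  (2,3): δ = 149.91°  ·
  (2,4): δ = 38.39°  ✓
  (2,5): δ = 25.32°  ✓
  (3,4): δ = 68.48°  ·
  (3,5): δ = 4.77°  ✓
  (4,5): δ = 116.29°  ·
antipodal pairs: 5

count = 5; pairs: (0,2), (0,3), (2,4), (2,5), (3,5)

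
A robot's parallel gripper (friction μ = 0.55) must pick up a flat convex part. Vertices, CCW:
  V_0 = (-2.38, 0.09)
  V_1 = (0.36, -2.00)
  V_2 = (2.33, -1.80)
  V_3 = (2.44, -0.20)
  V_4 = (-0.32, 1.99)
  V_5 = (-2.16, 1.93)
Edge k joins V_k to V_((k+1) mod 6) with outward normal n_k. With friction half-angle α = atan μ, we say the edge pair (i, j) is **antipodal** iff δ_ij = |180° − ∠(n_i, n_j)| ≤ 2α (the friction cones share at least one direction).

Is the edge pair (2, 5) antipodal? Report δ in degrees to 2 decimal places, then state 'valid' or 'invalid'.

α = atan 0.55 = 28.81°;  2α = 57.62°
edge 2: e_2 = (+0.11, +1.60);  n_2 = (+0.9976, -0.0686)
edge 5: e_5 = (-0.22, -1.84);  n_5 = (-0.9929, +0.1187)
∠(n_2, n_5) = 177.11°
δ = |180° − 177.11°| = 2.89°
2.89° ≤ 2α = 57.62°  →  valid

δ = 2.89°, valid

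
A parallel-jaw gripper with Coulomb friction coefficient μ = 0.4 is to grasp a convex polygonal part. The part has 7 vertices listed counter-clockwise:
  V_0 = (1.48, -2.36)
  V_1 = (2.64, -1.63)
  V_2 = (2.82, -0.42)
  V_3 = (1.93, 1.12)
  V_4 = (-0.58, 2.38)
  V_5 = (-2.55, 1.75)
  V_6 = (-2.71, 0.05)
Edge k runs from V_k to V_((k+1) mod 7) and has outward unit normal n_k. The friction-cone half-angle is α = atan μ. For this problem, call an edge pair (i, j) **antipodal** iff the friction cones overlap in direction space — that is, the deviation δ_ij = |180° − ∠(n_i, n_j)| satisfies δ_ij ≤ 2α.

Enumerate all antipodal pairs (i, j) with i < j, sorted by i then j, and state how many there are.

count = 5; pairs: (0,4), (1,5), (2,5), (2,6), (3,6)

α = atan 0.4 = 21.80°;  2α = 43.60°
n_0 = (+0.5326, -0.8464)
n_1 = (+0.9891, -0.1471)
n_2 = (+0.8658, +0.5004)
n_3 = (+0.4486, +0.8937)
n_4 = (-0.3046, +0.9525)
n_5 = (-0.9956, +0.0937)
n_6 = (-0.4986, -0.8668)
  (0,1): δ = 130.64°  ·
  (0,2): δ = 92.16°  ·
  (0,3): δ = 58.84°  ·
  (0,4): δ = 14.45°  ✓
  (0,5): δ = 52.44°  ·
  (0,6): δ = 117.91°  ·
  (1,2): δ = 141.51°  ·
  (1,3): δ = 108.19°  ·
  (1,4): δ = 63.80°  ·
  (1,5): δ = 3.08°  ✓
  (1,6): δ = 68.55°  ·
  (2,3): δ = 146.68°  ·
  (2,4): δ = 102.29°  ·
  (2,5): δ = 35.40°  ✓
  (2,6): δ = 30.07°  ✓
  (3,4): δ = 135.61°  ·
  (3,5): δ = 68.72°  ·
  (3,6): δ = 3.25°  ✓
  (4,5): δ = 113.11°  ·
  (4,6): δ = 47.64°  ·
  (5,6): δ = 114.53°  ·
antipodal pairs: 5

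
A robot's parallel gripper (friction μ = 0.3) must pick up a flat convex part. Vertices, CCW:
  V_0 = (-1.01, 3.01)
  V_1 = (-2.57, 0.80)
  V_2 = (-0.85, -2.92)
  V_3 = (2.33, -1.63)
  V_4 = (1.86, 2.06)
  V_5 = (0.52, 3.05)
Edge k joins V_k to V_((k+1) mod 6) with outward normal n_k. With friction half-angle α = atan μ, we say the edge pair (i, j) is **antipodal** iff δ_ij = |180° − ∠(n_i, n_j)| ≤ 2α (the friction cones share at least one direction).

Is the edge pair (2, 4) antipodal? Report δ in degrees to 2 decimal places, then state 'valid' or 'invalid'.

δ = 58.54°, invalid

α = atan 0.3 = 16.70°;  2α = 33.40°
edge 2: e_2 = (+3.18, +1.29);  n_2 = (+0.3759, -0.9267)
edge 4: e_4 = (-1.34, +0.99);  n_4 = (+0.5942, +0.8043)
∠(n_2, n_4) = 121.46°
δ = |180° − 121.46°| = 58.54°
58.54° > 2α = 33.40°  →  invalid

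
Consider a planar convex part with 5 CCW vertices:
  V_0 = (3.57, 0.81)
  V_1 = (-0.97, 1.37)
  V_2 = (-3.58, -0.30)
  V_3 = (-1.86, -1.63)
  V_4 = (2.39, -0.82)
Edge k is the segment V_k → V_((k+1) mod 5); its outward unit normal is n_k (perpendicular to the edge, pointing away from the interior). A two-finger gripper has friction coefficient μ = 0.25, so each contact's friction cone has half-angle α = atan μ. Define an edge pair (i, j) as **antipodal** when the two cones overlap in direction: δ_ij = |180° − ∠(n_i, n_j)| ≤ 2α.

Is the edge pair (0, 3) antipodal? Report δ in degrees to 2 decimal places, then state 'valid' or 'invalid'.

α = atan 0.25 = 14.04°;  2α = 28.07°
edge 0: e_0 = (-4.54, +0.56);  n_0 = (+0.1224, +0.9925)
edge 3: e_3 = (+4.25, +0.81);  n_3 = (+0.1872, -0.9823)
∠(n_0, n_3) = 162.18°
δ = |180° − 162.18°| = 17.82°
17.82° ≤ 2α = 28.07°  →  valid

δ = 17.82°, valid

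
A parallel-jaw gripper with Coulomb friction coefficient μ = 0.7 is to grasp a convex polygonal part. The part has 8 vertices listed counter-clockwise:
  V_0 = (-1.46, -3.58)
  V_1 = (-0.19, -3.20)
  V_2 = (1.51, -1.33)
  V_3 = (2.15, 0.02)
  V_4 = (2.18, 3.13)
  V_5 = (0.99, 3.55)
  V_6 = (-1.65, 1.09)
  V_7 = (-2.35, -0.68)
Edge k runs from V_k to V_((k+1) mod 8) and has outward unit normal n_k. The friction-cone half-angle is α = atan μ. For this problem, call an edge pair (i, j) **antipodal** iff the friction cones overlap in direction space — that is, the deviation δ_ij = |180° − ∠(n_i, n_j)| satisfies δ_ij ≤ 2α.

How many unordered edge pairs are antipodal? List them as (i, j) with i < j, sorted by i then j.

α = atan 0.7 = 34.99°;  2α = 69.98°
n_0 = (+0.2867, -0.9580)
n_1 = (+0.7399, -0.6727)
n_2 = (+0.9036, -0.4284)
n_3 = (+1.0000, -0.0096)
n_4 = (+0.3328, +0.9430)
n_5 = (-0.6817, +0.7316)
n_6 = (-0.9299, +0.3678)
n_7 = (-0.9560, -0.2934)
  (0,1): δ = 148.93°  ·
  (0,2): δ = 132.02°  ·
  (0,3): δ = 107.21°  ·
  (0,4): δ = 36.10°  ✓
  (0,5): δ = 26.32°  ✓
  (0,6): δ = 51.76°  ✓
  (0,7): δ = 90.40°  ·
  (1,2): δ = 163.09°  ·
  (1,3): δ = 138.28°  ·
  (1,4): δ = 67.17°  ✓
  (1,5): δ = 4.75°  ✓
  (1,6): δ = 20.70°  ✓
  (1,7): δ = 59.33°  ✓
  (2,3): δ = 155.19°  ·
  (2,4): δ = 84.08°  ·
  (2,5): δ = 21.66°  ✓
  (2,6): δ = 3.79°  ✓
  (2,7): δ = 42.43°  ✓
  (3,4): δ = 108.89°  ·
  (3,5): δ = 46.47°  ✓
  (3,6): δ = 21.03°  ✓
  (3,7): δ = 17.61°  ✓
  (4,5): δ = 117.58°  ·
  (4,6): δ = 92.14°  ·
  (4,7): δ = 53.50°  ✓
  (5,6): δ = 154.56°  ·
  (5,7): δ = 115.92°  ·
  (6,7): δ = 141.36°  ·
antipodal pairs: 14

count = 14; pairs: (0,4), (0,5), (0,6), (1,4), (1,5), (1,6), (1,7), (2,5), (2,6), (2,7), (3,5), (3,6), (3,7), (4,7)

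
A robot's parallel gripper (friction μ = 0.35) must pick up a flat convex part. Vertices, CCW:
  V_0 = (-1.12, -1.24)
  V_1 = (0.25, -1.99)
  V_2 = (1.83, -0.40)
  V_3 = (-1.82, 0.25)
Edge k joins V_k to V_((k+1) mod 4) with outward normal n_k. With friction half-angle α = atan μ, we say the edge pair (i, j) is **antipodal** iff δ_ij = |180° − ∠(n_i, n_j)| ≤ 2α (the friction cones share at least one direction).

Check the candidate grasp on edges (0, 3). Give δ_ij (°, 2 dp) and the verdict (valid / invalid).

δ = 143.86°, invalid

α = atan 0.35 = 19.29°;  2α = 38.58°
edge 0: e_0 = (+1.37, -0.75);  n_0 = (-0.4802, -0.8772)
edge 3: e_3 = (+0.70, -1.49);  n_3 = (-0.9051, -0.4252)
∠(n_0, n_3) = 36.14°
δ = |180° − 36.14°| = 143.86°
143.86° > 2α = 38.58°  →  invalid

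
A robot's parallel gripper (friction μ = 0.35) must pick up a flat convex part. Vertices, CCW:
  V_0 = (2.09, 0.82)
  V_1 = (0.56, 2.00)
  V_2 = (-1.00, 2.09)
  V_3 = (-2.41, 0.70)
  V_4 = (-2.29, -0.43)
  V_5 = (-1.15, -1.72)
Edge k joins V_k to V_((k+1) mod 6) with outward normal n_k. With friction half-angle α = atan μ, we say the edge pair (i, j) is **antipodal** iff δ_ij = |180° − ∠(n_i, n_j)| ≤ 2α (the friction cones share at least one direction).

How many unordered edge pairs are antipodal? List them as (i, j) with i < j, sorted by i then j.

count = 2; pairs: (0,4), (2,5)

α = atan 0.35 = 19.29°;  2α = 38.58°
n_0 = (+0.6107, +0.7919)
n_1 = (+0.0576, +0.9983)
n_2 = (-0.7020, +0.7121)
n_3 = (-0.9944, -0.1056)
n_4 = (-0.7493, -0.6622)
n_5 = (+0.6170, -0.7870)
  (0,1): δ = 145.66°  ·
  (0,2): δ = 97.77°  ·
  (0,3): δ = 46.30°  ·
  (0,4): δ = 10.89°  ✓
  (0,5): δ = 75.74°  ·
  (1,2): δ = 132.11°  ·
  (1,3): δ = 80.64°  ·
  (1,4): δ = 45.23°  ·
  (1,5): δ = 41.40°  ·
  (2,3): δ = 128.53°  ·
  (2,4): δ = 93.12°  ·
  (2,5): δ = 6.50°  ✓
  (3,4): δ = 144.59°  ·
  (3,5): δ = 57.97°  ·
  (4,5): δ = 93.37°  ·
antipodal pairs: 2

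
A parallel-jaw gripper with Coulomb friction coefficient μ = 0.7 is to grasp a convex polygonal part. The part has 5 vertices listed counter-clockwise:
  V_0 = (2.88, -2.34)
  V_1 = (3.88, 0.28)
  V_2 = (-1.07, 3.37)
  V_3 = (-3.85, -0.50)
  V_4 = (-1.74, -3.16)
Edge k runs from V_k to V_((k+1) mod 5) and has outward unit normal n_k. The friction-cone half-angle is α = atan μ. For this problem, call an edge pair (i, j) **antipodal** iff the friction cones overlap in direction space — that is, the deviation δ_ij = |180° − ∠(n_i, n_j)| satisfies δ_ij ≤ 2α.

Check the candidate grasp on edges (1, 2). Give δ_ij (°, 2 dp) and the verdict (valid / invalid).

δ = 93.72°, invalid

α = atan 0.7 = 34.99°;  2α = 69.98°
edge 1: e_1 = (-4.95, +3.09);  n_1 = (+0.5295, +0.8483)
edge 2: e_2 = (-2.78, -3.87);  n_2 = (-0.8122, +0.5834)
∠(n_1, n_2) = 86.28°
δ = |180° − 86.28°| = 93.72°
93.72° > 2α = 69.98°  →  invalid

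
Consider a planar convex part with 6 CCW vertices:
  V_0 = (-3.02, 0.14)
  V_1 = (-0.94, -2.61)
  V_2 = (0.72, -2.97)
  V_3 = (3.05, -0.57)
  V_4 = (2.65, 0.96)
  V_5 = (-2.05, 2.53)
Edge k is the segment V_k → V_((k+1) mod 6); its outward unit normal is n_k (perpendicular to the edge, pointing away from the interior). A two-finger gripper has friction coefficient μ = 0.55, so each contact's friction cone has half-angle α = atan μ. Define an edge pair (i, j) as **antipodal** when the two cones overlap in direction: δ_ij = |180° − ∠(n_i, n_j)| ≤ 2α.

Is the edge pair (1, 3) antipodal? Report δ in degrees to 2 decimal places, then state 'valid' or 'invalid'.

α = atan 0.55 = 28.81°;  2α = 57.62°
edge 1: e_1 = (+1.66, -0.36);  n_1 = (-0.2119, -0.9773)
edge 3: e_3 = (-0.40, +1.53);  n_3 = (+0.9675, +0.2529)
∠(n_1, n_3) = 116.89°
δ = |180° − 116.89°| = 63.11°
63.11° > 2α = 57.62°  →  invalid

δ = 63.11°, invalid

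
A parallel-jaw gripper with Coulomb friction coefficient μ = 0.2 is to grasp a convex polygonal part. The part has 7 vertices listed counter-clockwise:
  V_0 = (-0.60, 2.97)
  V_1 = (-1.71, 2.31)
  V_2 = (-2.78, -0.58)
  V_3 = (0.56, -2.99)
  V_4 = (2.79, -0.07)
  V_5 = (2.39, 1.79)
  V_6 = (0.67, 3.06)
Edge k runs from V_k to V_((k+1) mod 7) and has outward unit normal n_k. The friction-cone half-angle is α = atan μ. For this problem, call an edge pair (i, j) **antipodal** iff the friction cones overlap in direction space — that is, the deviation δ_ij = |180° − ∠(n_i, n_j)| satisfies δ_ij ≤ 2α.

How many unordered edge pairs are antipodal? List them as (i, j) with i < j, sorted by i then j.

α = atan 0.2 = 11.31°;  2α = 22.62°
n_0 = (-0.5111, +0.8595)
n_1 = (-0.9378, +0.3472)
n_2 = (-0.5851, -0.8109)
n_3 = (+0.7947, -0.6069)
n_4 = (+0.9776, +0.2102)
n_5 = (+0.5940, +0.8045)
n_6 = (-0.0707, +0.9975)
  (0,1): δ = 141.05°  ·
  (0,2): δ = 66.55°  ·
  (0,3): δ = 21.90°  ✓
  (0,4): δ = 71.40°  ·
  (0,5): δ = 112.82°  ·
  (0,6): δ = 153.32°  ·
  (1,2): δ = 105.50°  ·
  (1,3): δ = 17.05°  ✓
  (1,4): δ = 32.45°  ·
  (1,5): δ = 73.88°  ·
  (1,6): δ = 114.37°  ·
  (2,3): δ = 91.56°  ·
  (2,4): δ = 42.05°  ·
  (2,5): δ = 0.63°  ✓
  (2,6): δ = 39.87°  ·
  (3,4): δ = 130.49°  ·
  (3,5): δ = 89.07°  ·
  (3,6): δ = 48.58°  ·
  (4,5): δ = 138.58°  ·
  (4,6): δ = 98.08°  ·
  (5,6): δ = 139.51°  ·
antipodal pairs: 3

count = 3; pairs: (0,3), (1,3), (2,5)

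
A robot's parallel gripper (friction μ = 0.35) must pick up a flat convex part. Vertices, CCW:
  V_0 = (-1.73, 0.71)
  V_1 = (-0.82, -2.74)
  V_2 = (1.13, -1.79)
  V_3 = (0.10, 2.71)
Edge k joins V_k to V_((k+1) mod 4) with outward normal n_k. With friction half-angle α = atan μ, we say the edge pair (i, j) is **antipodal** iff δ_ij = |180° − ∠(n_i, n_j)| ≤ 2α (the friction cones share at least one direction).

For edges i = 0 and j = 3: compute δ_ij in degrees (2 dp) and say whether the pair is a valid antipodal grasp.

α = atan 0.35 = 19.29°;  2α = 38.58°
edge 0: e_0 = (+0.91, -3.45);  n_0 = (-0.9669, -0.2550)
edge 3: e_3 = (-1.83, -2.00);  n_3 = (-0.7378, +0.6751)
∠(n_0, n_3) = 57.23°
δ = |180° − 57.23°| = 122.77°
122.77° > 2α = 38.58°  →  invalid

δ = 122.77°, invalid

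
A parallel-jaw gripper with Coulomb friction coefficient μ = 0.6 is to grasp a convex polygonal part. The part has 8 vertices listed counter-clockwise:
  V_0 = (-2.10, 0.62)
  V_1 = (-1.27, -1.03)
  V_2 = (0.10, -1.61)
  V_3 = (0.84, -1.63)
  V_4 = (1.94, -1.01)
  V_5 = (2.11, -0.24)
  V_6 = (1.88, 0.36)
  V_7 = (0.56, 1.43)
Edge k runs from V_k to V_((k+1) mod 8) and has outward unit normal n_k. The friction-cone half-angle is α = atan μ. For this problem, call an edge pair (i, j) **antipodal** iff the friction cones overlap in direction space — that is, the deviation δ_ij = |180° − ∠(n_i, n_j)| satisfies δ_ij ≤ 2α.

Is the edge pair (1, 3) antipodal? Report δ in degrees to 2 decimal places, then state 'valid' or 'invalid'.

α = atan 0.6 = 30.96°;  2α = 61.93°
edge 1: e_1 = (+1.37, -0.58);  n_1 = (-0.3899, -0.9209)
edge 3: e_3 = (+1.10, +0.62);  n_3 = (+0.4910, -0.8712)
∠(n_1, n_3) = 52.35°
δ = |180° − 52.35°| = 127.65°
127.65° > 2α = 61.93°  →  invalid

δ = 127.65°, invalid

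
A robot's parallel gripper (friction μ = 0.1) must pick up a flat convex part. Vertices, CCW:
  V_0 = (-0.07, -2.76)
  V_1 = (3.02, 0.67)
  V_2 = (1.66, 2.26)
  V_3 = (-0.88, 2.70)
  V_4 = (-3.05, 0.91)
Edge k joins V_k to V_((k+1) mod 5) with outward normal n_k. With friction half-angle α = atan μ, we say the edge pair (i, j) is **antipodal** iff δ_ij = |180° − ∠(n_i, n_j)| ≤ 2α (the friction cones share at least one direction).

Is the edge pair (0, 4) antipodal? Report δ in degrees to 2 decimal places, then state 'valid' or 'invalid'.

α = atan 0.1 = 5.71°;  2α = 11.42°
edge 0: e_0 = (+3.09, +3.43);  n_0 = (+0.7430, -0.6693)
edge 4: e_4 = (+2.98, -3.67);  n_4 = (-0.7763, -0.6304)
∠(n_0, n_4) = 98.91°
δ = |180° − 98.91°| = 81.09°
81.09° > 2α = 11.42°  →  invalid

δ = 81.09°, invalid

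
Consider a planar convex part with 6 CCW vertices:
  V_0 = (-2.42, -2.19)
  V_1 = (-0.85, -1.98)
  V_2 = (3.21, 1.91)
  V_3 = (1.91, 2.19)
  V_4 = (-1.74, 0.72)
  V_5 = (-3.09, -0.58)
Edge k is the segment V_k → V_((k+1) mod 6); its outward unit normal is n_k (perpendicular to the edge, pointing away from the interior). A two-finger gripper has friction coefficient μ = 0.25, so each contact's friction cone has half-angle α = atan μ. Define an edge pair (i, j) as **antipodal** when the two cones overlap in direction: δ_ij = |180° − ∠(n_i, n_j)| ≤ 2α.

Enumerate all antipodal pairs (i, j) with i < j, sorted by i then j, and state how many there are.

count = 4; pairs: (0,2), (0,3), (1,3), (1,4)

α = atan 0.25 = 14.04°;  2α = 28.07°
n_0 = (+0.1326, -0.9912)
n_1 = (+0.6918, -0.7221)
n_2 = (+0.2106, +0.9776)
n_3 = (-0.3736, +0.9276)
n_4 = (-0.6936, +0.7203)
n_5 = (-0.9232, -0.3842)
  (0,1): δ = 143.84°  ·
  (0,2): δ = 19.77°  ✓
  (0,3): δ = 14.32°  ✓
  (0,4): δ = 36.30°  ·
  (0,5): δ = 104.98°  ·
  (1,2): δ = 55.93°  ·
  (1,3): δ = 21.84°  ✓
  (1,4): δ = 0.14°  ✓
  (1,5): δ = 68.82°  ·
  (2,3): δ = 145.91°  ·
  (2,4): δ = 123.93°  ·
  (2,5): δ = 55.25°  ·
  (3,4): δ = 158.02°  ·
  (3,5): δ = 89.34°  ·
  (4,5): δ = 111.32°  ·
antipodal pairs: 4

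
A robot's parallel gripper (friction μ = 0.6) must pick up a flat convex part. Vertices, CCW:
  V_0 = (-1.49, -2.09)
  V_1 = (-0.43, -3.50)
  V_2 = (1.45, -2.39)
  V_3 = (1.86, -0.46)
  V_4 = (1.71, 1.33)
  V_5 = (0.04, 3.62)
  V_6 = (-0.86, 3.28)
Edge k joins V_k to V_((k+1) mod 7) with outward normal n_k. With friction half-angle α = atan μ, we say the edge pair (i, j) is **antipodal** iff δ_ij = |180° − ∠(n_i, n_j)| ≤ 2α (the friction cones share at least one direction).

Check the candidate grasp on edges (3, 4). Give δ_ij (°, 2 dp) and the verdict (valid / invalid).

α = atan 0.6 = 30.96°;  2α = 61.93°
edge 3: e_3 = (-0.15, +1.79);  n_3 = (+0.9965, +0.0835)
edge 4: e_4 = (-1.67, +2.29);  n_4 = (+0.8080, +0.5892)
∠(n_3, n_4) = 31.31°
δ = |180° − 31.31°| = 148.69°
148.69° > 2α = 61.93°  →  invalid

δ = 148.69°, invalid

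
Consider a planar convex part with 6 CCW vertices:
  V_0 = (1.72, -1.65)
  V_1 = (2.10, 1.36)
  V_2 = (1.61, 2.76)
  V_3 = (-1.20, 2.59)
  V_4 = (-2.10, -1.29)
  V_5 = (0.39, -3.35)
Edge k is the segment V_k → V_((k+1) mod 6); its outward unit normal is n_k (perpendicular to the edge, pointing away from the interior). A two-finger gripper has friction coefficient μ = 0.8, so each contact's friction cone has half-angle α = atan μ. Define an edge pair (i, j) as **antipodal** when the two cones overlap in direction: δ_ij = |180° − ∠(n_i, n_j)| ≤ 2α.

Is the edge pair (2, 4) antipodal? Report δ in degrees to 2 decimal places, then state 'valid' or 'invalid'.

α = atan 0.8 = 38.66°;  2α = 77.32°
edge 2: e_2 = (-2.81, -0.17);  n_2 = (-0.0604, +0.9982)
edge 4: e_4 = (+2.49, -2.06);  n_4 = (-0.6374, -0.7705)
∠(n_2, n_4) = 136.94°
δ = |180° − 136.94°| = 43.06°
43.06° ≤ 2α = 77.32°  →  valid

δ = 43.06°, valid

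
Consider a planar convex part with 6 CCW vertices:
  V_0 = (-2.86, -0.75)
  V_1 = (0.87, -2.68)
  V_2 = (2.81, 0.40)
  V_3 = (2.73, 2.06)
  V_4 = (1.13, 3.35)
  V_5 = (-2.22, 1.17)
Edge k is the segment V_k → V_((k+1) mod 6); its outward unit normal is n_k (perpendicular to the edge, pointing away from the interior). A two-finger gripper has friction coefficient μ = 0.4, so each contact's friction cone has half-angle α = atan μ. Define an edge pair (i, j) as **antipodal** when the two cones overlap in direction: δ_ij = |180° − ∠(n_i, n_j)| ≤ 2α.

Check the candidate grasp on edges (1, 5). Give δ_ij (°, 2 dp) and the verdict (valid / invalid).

α = atan 0.4 = 21.80°;  2α = 43.60°
edge 1: e_1 = (+1.94, +3.08);  n_1 = (+0.8461, -0.5330)
edge 5: e_5 = (-0.64, -1.92);  n_5 = (-0.9487, +0.3162)
∠(n_1, n_5) = 166.23°
δ = |180° − 166.23°| = 13.77°
13.77° ≤ 2α = 43.60°  →  valid

δ = 13.77°, valid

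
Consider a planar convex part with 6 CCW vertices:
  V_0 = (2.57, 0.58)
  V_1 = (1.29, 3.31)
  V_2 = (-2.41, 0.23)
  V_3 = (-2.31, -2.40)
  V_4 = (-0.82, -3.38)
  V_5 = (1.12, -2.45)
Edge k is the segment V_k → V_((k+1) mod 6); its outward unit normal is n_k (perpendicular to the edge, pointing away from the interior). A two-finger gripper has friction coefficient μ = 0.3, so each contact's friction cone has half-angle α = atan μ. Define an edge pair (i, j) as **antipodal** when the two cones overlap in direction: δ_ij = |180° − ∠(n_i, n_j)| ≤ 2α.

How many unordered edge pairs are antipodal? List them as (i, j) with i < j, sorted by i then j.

α = atan 0.3 = 16.70°;  2α = 33.40°
n_0 = (+0.9054, +0.4245)
n_1 = (-0.6398, +0.7686)
n_2 = (-0.9993, -0.0380)
n_3 = (-0.5495, -0.8355)
n_4 = (+0.4323, -0.9017)
n_5 = (+0.9020, -0.4317)
  (0,1): δ = 75.35°  ·
  (0,2): δ = 22.94°  ✓
  (0,3): δ = 31.55°  ✓
  (0,4): δ = 90.49°  ·
  (0,5): δ = 129.31°  ·
  (1,2): δ = 127.60°  ·
  (1,3): δ = 73.11°  ·
  (1,4): δ = 14.16°  ✓
  (1,5): δ = 24.65°  ✓
  (2,3): δ = 125.51°  ·
  (2,4): δ = 66.57°  ·
  (2,5): δ = 27.75°  ✓
  (3,4): δ = 121.05°  ·
  (3,5): δ = 82.24°  ·
  (4,5): δ = 141.19°  ·
antipodal pairs: 5

count = 5; pairs: (0,2), (0,3), (1,4), (1,5), (2,5)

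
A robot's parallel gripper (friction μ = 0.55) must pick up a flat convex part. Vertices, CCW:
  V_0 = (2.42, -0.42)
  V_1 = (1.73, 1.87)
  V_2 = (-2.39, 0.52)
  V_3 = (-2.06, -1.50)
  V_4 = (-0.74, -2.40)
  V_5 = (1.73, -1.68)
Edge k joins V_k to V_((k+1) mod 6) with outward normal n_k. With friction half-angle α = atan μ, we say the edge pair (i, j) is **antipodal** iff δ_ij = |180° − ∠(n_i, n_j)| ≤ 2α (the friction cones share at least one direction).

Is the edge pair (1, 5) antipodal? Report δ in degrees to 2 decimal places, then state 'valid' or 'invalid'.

α = atan 0.55 = 28.81°;  2α = 57.62°
edge 1: e_1 = (-4.12, -1.35);  n_1 = (-0.3114, +0.9503)
edge 5: e_5 = (+0.69, +1.26);  n_5 = (+0.8771, -0.4803)
∠(n_1, n_5) = 136.85°
δ = |180° − 136.85°| = 43.15°
43.15° ≤ 2α = 57.62°  →  valid

δ = 43.15°, valid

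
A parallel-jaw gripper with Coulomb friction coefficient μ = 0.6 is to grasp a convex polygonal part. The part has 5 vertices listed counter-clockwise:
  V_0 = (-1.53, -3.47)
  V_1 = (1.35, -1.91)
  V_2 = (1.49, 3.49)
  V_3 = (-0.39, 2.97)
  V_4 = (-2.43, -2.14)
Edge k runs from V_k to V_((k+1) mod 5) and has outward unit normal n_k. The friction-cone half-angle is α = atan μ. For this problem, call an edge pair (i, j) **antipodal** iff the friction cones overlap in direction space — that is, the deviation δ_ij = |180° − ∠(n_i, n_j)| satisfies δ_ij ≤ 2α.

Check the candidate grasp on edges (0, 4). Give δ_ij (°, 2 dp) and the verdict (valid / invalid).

δ = 95.64°, invalid

α = atan 0.6 = 30.96°;  2α = 61.93°
edge 0: e_0 = (+2.88, +1.56);  n_0 = (+0.4763, -0.8793)
edge 4: e_4 = (+0.90, -1.33);  n_4 = (-0.8282, -0.5604)
∠(n_0, n_4) = 84.36°
δ = |180° − 84.36°| = 95.64°
95.64° > 2α = 61.93°  →  invalid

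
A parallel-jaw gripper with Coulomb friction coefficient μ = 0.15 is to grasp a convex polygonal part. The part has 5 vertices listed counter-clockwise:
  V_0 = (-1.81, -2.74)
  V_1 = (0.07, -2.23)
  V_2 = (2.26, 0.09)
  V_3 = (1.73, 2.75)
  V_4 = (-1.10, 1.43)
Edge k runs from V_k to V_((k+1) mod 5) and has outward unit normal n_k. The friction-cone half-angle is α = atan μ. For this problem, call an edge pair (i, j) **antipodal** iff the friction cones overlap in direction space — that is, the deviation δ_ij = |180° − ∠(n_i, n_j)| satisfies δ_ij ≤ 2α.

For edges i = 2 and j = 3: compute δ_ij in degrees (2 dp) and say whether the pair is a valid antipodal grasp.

α = atan 0.15 = 8.53°;  2α = 17.06°
edge 2: e_2 = (-0.53, +2.66);  n_2 = (+0.9807, +0.1954)
edge 3: e_3 = (-2.83, -1.32);  n_3 = (-0.4227, +0.9063)
∠(n_2, n_3) = 103.74°
δ = |180° − 103.74°| = 76.26°
76.26° > 2α = 17.06°  →  invalid

δ = 76.26°, invalid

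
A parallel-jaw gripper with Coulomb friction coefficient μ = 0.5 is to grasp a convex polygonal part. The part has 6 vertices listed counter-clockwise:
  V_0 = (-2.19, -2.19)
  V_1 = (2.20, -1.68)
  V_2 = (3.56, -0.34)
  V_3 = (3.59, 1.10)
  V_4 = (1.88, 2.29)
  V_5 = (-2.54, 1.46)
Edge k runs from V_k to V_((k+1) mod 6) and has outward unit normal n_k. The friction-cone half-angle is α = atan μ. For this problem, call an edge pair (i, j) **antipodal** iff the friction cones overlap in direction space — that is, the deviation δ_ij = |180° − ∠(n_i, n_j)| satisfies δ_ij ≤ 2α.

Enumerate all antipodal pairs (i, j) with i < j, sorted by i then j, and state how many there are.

α = atan 0.5 = 26.57°;  2α = 53.13°
n_0 = (+0.1154, -0.9933)
n_1 = (+0.7018, -0.7123)
n_2 = (+0.9998, -0.0208)
n_3 = (+0.5712, +0.8208)
n_4 = (-0.1846, +0.9828)
n_5 = (-0.9954, -0.0955)
  (0,1): δ = 142.05°  ·
  (0,2): δ = 97.82°  ·
  (0,3): δ = 41.46°  ✓
  (0,4): δ = 4.01°  ✓
  (0,5): δ = 88.85°  ·
  (1,2): δ = 135.77°  ·
  (1,3): δ = 79.41°  ·
  (1,4): δ = 33.94°  ✓
  (1,5): δ = 50.90°  ✓
  (2,3): δ = 123.64°  ·
  (2,4): δ = 78.17°  ·
  (2,5): δ = 6.67°  ✓
  (3,4): δ = 134.53°  ·
  (3,5): δ = 49.69°  ✓
  (4,5): δ = 95.16°  ·
antipodal pairs: 6

count = 6; pairs: (0,3), (0,4), (1,4), (1,5), (2,5), (3,5)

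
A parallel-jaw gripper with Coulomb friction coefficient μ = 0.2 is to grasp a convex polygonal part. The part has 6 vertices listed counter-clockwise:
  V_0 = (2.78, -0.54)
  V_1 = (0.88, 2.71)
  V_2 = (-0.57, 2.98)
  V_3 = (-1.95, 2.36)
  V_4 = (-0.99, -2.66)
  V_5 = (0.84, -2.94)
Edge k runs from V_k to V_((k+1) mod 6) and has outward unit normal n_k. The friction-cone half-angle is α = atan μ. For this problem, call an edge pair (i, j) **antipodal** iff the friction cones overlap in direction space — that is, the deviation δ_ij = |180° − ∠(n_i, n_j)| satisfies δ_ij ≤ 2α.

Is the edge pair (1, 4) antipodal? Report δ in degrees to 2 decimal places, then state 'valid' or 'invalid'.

δ = 1.85°, valid

α = atan 0.2 = 11.31°;  2α = 22.62°
edge 1: e_1 = (-1.45, +0.27);  n_1 = (+0.1831, +0.9831)
edge 4: e_4 = (+1.83, -0.28);  n_4 = (-0.1512, -0.9885)
∠(n_1, n_4) = 178.15°
δ = |180° − 178.15°| = 1.85°
1.85° ≤ 2α = 22.62°  →  valid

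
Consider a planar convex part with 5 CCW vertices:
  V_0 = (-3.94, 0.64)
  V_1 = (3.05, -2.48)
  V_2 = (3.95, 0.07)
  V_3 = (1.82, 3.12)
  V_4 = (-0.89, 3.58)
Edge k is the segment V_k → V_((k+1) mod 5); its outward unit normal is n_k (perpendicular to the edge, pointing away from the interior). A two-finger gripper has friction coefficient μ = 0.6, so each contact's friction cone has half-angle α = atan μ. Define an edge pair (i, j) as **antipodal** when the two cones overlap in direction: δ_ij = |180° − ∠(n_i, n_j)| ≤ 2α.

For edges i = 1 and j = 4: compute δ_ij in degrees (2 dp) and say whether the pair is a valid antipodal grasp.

α = atan 0.6 = 30.96°;  2α = 61.93°
edge 1: e_1 = (+0.90, +2.55);  n_1 = (+0.9430, -0.3328)
edge 4: e_4 = (-3.05, -2.94);  n_4 = (-0.6940, +0.7200)
∠(n_1, n_4) = 153.39°
δ = |180° − 153.39°| = 26.61°
26.61° ≤ 2α = 61.93°  →  valid

δ = 26.61°, valid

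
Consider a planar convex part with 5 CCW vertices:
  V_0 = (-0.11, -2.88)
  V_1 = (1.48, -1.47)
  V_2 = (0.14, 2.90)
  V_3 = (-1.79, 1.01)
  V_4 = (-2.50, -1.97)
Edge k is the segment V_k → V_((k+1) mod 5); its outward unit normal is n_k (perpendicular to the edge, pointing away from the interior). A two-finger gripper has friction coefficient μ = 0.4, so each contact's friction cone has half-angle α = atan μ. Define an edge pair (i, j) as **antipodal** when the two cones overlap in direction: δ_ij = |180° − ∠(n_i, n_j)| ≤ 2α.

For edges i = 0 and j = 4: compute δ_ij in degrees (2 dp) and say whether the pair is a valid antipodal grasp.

α = atan 0.4 = 21.80°;  2α = 43.60°
edge 0: e_0 = (+1.59, +1.41);  n_0 = (+0.6635, -0.7482)
edge 4: e_4 = (+2.39, -0.91);  n_4 = (-0.3558, -0.9345)
∠(n_0, n_4) = 62.41°
δ = |180° − 62.41°| = 117.59°
117.59° > 2α = 43.60°  →  invalid

δ = 117.59°, invalid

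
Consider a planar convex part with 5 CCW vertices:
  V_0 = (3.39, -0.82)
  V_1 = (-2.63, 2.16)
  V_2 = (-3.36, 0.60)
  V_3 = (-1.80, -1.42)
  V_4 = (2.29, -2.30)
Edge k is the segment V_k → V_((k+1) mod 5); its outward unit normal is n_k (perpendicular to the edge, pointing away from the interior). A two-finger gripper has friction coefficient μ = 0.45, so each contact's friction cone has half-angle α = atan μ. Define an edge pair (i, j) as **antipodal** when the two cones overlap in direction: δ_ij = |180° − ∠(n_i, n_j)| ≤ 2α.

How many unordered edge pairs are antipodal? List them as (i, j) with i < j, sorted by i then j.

count = 3; pairs: (0,2), (0,3), (1,4)

α = atan 0.45 = 24.23°;  2α = 48.46°
n_0 = (+0.4436, +0.8962)
n_1 = (-0.9057, +0.4238)
n_2 = (-0.7915, -0.6112)
n_3 = (-0.2103, -0.9776)
n_4 = (+0.8026, -0.5965)
  (0,1): δ = 88.74°  ·
  (0,2): δ = 25.99°  ✓
  (0,3): δ = 14.19°  ✓
  (0,4): δ = 79.71°  ·
  (1,2): δ = 117.24°  ·
  (1,3): δ = 77.07°  ·
  (1,4): δ = 11.54°  ✓
  (2,3): δ = 139.82°  ·
  (2,4): δ = 74.30°  ·
  (3,4): δ = 114.48°  ·
antipodal pairs: 3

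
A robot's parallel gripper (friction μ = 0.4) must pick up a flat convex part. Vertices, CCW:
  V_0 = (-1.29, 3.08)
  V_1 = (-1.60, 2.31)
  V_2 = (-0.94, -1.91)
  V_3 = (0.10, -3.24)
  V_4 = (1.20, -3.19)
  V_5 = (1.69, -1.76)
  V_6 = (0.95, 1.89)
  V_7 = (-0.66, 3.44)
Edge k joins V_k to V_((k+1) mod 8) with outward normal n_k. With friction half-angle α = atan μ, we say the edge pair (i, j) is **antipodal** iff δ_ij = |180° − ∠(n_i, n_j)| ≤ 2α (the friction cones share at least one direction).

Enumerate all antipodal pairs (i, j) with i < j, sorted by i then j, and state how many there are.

count = 9; pairs: (0,4), (0,5), (1,4), (1,5), (1,6), (2,5), (2,6), (3,7), (4,7)

α = atan 0.4 = 21.80°;  2α = 43.60°
n_0 = (-0.9276, +0.3735)
n_1 = (-0.9880, -0.1545)
n_2 = (-0.7878, -0.6160)
n_3 = (+0.0454, -0.9990)
n_4 = (+0.9460, -0.3242)
n_5 = (+0.9801, +0.1987)
n_6 = (+0.6936, +0.7204)
n_7 = (-0.4961, +0.8682)
  (0,1): δ = 149.18°  ·
  (0,2): δ = 120.05°  ·
  (0,3): δ = 65.47°  ·
  (0,4): δ = 3.02°  ✓
  (0,5): δ = 33.39°  ✓
  (0,6): δ = 68.02°  ·
  (0,7): δ = 141.67°  ·
  (1,2): δ = 150.87°  ·
  (1,3): δ = 96.29°  ·
  (1,4): δ = 27.80°  ✓
  (1,5): δ = 2.57°  ✓
  (1,6): δ = 37.20°  ✓
  (1,7): δ = 110.86°  ·
  (2,3): δ = 125.42°  ·
  (2,4): δ = 56.94°  ·
  (2,5): δ = 26.56°  ✓
  (2,6): δ = 8.06°  ✓
  (2,7): δ = 81.72°  ·
  (3,4): δ = 111.52°  ·
  (3,5): δ = 81.14°  ·
  (3,6): δ = 46.51°  ·
  (3,7): δ = 27.14°  ✓
  (4,5): δ = 149.62°  ·
  (4,6): δ = 115.00°  ·
  (4,7): δ = 41.34°  ✓
  (5,6): δ = 145.37°  ·
  (5,7): δ = 71.72°  ·
  (6,7): δ = 106.34°  ·
antipodal pairs: 9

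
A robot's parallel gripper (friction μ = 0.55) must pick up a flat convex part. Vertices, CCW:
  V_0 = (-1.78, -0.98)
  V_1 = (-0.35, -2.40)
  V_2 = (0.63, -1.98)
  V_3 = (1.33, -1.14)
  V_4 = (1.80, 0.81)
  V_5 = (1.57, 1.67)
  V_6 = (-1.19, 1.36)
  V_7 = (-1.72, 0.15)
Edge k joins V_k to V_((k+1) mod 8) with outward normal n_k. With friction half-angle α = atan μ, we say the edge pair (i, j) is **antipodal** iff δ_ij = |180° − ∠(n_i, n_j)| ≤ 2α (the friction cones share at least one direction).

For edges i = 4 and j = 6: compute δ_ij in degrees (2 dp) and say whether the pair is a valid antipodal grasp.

δ = 38.63°, valid

α = atan 0.55 = 28.81°;  2α = 57.62°
edge 4: e_4 = (-0.23, +0.86);  n_4 = (+0.9660, +0.2584)
edge 6: e_6 = (-0.53, -1.21);  n_6 = (-0.9160, +0.4012)
∠(n_4, n_6) = 141.37°
δ = |180° − 141.37°| = 38.63°
38.63° ≤ 2α = 57.62°  →  valid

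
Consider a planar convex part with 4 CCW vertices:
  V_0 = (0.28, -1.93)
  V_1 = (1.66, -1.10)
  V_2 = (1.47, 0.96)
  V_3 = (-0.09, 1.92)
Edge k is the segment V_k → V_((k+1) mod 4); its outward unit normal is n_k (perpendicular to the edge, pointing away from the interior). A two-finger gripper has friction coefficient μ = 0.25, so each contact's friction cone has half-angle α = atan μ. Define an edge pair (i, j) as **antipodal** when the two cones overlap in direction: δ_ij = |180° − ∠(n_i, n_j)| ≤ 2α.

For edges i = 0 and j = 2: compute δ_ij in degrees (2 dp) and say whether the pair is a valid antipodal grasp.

δ = 62.63°, invalid

α = atan 0.25 = 14.04°;  2α = 28.07°
edge 0: e_0 = (+1.38, +0.83);  n_0 = (+0.5154, -0.8569)
edge 2: e_2 = (-1.56, +0.96);  n_2 = (+0.5241, +0.8517)
∠(n_0, n_2) = 117.37°
δ = |180° − 117.37°| = 62.63°
62.63° > 2α = 28.07°  →  invalid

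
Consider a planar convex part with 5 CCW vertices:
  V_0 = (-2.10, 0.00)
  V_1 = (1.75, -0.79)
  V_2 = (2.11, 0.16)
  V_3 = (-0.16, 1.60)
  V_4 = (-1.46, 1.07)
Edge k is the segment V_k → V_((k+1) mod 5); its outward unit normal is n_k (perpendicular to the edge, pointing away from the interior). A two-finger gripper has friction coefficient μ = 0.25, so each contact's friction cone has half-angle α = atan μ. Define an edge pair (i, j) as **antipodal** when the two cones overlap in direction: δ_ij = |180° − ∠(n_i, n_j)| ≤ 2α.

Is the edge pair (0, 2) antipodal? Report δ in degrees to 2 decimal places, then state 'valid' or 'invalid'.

δ = 20.79°, valid

α = atan 0.25 = 14.04°;  2α = 28.07°
edge 0: e_0 = (+3.85, -0.79);  n_0 = (-0.2010, -0.9796)
edge 2: e_2 = (-2.27, +1.44);  n_2 = (+0.5357, +0.8444)
∠(n_0, n_2) = 159.21°
δ = |180° − 159.21°| = 20.79°
20.79° ≤ 2α = 28.07°  →  valid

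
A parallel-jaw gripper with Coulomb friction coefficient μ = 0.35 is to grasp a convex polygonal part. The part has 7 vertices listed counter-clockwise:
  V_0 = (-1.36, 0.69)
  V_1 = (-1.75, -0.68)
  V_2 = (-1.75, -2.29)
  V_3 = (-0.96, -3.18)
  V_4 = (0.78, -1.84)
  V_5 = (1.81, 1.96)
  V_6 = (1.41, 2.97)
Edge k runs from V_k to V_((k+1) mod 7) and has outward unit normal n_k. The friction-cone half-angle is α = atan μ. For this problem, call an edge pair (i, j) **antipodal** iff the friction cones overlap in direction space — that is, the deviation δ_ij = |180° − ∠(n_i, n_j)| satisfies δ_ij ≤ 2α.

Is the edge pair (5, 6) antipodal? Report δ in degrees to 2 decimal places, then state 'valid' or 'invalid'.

δ = 72.15°, invalid

α = atan 0.35 = 19.29°;  2α = 38.58°
edge 5: e_5 = (-0.40, +1.01);  n_5 = (+0.9297, +0.3682)
edge 6: e_6 = (-2.77, -2.28);  n_6 = (-0.6355, +0.7721)
∠(n_5, n_6) = 107.85°
δ = |180° − 107.85°| = 72.15°
72.15° > 2α = 38.58°  →  invalid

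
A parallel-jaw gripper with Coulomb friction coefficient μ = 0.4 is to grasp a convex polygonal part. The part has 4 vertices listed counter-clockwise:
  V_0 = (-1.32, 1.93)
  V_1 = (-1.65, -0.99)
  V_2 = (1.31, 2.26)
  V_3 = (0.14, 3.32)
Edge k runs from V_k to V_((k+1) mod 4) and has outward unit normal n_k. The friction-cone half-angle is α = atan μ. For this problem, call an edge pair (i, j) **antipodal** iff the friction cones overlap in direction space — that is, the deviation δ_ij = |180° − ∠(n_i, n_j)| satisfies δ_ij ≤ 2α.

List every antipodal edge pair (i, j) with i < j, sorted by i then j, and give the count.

count = 2; pairs: (0,1), (1,3)

α = atan 0.4 = 21.80°;  2α = 43.60°
n_0 = (-0.9937, +0.1123)
n_1 = (+0.7393, -0.6734)
n_2 = (+0.6714, +0.7411)
n_3 = (-0.6895, +0.7243)
  (0,1): δ = 35.88°  ✓
  (0,2): δ = 54.27°  ·
  (0,3): δ = 140.04°  ·
  (1,2): δ = 89.85°  ·
  (1,3): δ = 4.08°  ✓
  (2,3): δ = 94.23°  ·
antipodal pairs: 2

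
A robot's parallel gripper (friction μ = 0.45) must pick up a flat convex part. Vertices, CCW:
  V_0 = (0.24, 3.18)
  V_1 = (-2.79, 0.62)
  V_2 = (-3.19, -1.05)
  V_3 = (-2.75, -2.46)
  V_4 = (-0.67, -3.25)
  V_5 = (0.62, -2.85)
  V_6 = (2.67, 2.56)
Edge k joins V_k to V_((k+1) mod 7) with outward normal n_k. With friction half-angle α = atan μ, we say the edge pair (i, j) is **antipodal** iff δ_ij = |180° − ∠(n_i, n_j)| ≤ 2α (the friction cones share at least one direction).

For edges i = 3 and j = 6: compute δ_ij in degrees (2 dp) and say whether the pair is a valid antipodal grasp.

α = atan 0.45 = 24.23°;  2α = 48.46°
edge 3: e_3 = (+2.08, -0.79);  n_3 = (-0.3551, -0.9348)
edge 6: e_6 = (-2.43, +0.62);  n_6 = (+0.2472, +0.9690)
∠(n_3, n_6) = 173.52°
δ = |180° − 173.52°| = 6.48°
6.48° ≤ 2α = 48.46°  →  valid

δ = 6.48°, valid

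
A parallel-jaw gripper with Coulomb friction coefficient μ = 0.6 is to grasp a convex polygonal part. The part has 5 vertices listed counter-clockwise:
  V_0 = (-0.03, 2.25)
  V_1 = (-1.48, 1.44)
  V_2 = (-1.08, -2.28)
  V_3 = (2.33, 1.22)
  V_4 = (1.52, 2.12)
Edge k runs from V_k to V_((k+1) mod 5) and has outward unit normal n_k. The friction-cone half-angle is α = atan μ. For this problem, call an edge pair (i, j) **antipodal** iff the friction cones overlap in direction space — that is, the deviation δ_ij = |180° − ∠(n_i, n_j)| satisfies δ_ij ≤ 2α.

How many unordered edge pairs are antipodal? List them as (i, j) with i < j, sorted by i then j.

count = 4; pairs: (0,2), (1,2), (1,3), (2,4)

α = atan 0.6 = 30.96°;  2α = 61.93°
n_0 = (-0.4877, +0.8730)
n_1 = (-0.9943, -0.1069)
n_2 = (+0.7163, -0.6978)
n_3 = (+0.7433, +0.6690)
n_4 = (+0.0836, +0.9965)
  (0,1): δ = 113.05°  ·
  (0,2): δ = 16.56°  ✓
  (0,3): δ = 102.80°  ·
  (0,4): δ = 146.02°  ·
  (1,2): δ = 50.39°  ✓
  (1,3): δ = 35.85°  ✓
  (1,4): δ = 79.07°  ·
  (2,3): δ = 93.76°  ·
  (2,4): δ = 50.54°  ✓
  (3,4): δ = 136.78°  ·
antipodal pairs: 4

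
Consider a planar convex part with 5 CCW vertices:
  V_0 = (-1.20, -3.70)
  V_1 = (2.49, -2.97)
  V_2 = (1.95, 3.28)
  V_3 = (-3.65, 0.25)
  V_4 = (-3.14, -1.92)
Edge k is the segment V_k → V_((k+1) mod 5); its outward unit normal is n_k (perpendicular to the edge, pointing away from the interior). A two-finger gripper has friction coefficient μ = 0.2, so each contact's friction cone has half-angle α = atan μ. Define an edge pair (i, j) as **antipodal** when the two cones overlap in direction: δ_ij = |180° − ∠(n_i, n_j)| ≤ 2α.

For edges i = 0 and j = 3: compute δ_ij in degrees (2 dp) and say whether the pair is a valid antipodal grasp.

α = atan 0.2 = 11.31°;  2α = 22.62°
edge 0: e_0 = (+3.69, +0.73);  n_0 = (+0.1941, -0.9810)
edge 3: e_3 = (+0.51, -2.17);  n_3 = (-0.9735, -0.2288)
∠(n_0, n_3) = 87.96°
δ = |180° − 87.96°| = 92.04°
92.04° > 2α = 22.62°  →  invalid

δ = 92.04°, invalid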